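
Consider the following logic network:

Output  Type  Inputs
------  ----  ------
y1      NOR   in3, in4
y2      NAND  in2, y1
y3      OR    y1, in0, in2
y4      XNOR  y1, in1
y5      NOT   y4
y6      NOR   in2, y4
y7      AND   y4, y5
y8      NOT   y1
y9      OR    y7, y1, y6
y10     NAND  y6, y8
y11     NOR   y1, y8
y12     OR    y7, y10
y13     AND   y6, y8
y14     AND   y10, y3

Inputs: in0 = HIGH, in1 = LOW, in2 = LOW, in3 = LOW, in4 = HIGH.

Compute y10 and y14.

y10 = HIGH  y14 = HIGH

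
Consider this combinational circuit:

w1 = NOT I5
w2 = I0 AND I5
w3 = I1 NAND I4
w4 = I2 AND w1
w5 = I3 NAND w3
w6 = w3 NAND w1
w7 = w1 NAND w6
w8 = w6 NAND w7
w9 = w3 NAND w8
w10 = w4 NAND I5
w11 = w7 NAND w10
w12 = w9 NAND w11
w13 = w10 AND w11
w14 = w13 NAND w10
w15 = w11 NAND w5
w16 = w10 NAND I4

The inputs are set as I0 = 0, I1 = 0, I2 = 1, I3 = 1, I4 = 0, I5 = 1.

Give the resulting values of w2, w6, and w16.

w1 = NOT I5 = NOT 1 = 0
w2 = I0 AND I5 = 0 AND 1 = 0
w3 = I1 NAND I4 = 0 NAND 0 = 1
w4 = I2 AND w1 = 1 AND 0 = 0
w6 = w3 NAND w1 = 1 NAND 0 = 1
w10 = w4 NAND I5 = 0 NAND 1 = 1
w16 = w10 NAND I4 = 1 NAND 0 = 1

w2 = 0, w6 = 1, w16 = 1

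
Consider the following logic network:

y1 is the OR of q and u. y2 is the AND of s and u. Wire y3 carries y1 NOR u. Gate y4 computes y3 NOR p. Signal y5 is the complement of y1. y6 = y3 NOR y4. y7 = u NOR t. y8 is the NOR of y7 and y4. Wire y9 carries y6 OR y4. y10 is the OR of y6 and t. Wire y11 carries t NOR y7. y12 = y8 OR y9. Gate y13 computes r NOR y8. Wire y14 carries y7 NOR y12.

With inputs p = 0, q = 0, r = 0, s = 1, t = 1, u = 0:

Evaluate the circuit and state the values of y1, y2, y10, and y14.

y1 = q OR u = 0 OR 0 = 0
y2 = s AND u = 1 AND 0 = 0
y3 = y1 NOR u = 0 NOR 0 = 1
y4 = y3 NOR p = 1 NOR 0 = 0
y6 = y3 NOR y4 = 1 NOR 0 = 0
y7 = u NOR t = 0 NOR 1 = 0
y8 = y7 NOR y4 = 0 NOR 0 = 1
y9 = y6 OR y4 = 0 OR 0 = 0
y10 = y6 OR t = 0 OR 1 = 1
y12 = y8 OR y9 = 1 OR 0 = 1
y14 = y7 NOR y12 = 0 NOR 1 = 0

y1 = 0, y2 = 0, y10 = 1, y14 = 0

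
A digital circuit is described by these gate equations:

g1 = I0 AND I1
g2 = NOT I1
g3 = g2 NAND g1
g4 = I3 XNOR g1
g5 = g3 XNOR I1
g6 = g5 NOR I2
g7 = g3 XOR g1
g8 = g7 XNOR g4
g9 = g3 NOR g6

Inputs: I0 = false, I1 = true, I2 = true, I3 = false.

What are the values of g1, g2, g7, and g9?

g1 = false  g2 = false  g7 = true  g9 = false

g1 = I0 AND I1 = false AND true = false
g2 = NOT I1 = NOT true = false
g3 = g2 NAND g1 = false NAND false = true
g5 = g3 XNOR I1 = true XNOR true = true
g6 = g5 NOR I2 = true NOR true = false
g7 = g3 XOR g1 = true XOR false = true
g9 = g3 NOR g6 = true NOR false = false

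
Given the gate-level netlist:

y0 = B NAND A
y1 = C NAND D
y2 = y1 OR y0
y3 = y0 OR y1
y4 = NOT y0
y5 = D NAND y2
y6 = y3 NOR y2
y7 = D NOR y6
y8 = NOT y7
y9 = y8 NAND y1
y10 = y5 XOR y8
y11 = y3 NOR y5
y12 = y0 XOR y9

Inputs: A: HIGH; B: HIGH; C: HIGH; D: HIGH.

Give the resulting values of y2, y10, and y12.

y0 = B NAND A = HIGH NAND HIGH = LOW
y1 = C NAND D = HIGH NAND HIGH = LOW
y2 = y1 OR y0 = LOW OR LOW = LOW
y3 = y0 OR y1 = LOW OR LOW = LOW
y5 = D NAND y2 = HIGH NAND LOW = HIGH
y6 = y3 NOR y2 = LOW NOR LOW = HIGH
y7 = D NOR y6 = HIGH NOR HIGH = LOW
y8 = NOT y7 = NOT LOW = HIGH
y9 = y8 NAND y1 = HIGH NAND LOW = HIGH
y10 = y5 XOR y8 = HIGH XOR HIGH = LOW
y12 = y0 XOR y9 = LOW XOR HIGH = HIGH

y2 = LOW, y10 = LOW, y12 = HIGH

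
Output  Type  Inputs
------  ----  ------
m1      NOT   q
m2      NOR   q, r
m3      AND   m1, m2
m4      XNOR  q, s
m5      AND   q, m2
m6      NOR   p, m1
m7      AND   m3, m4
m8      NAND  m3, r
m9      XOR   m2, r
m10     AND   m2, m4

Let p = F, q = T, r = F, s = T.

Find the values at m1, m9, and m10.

m1 = F, m9 = F, m10 = F

m1 = NOT q = NOT T = F
m2 = q NOR r = T NOR F = F
m4 = q XNOR s = T XNOR T = T
m9 = m2 XOR r = F XOR F = F
m10 = m2 AND m4 = F AND T = F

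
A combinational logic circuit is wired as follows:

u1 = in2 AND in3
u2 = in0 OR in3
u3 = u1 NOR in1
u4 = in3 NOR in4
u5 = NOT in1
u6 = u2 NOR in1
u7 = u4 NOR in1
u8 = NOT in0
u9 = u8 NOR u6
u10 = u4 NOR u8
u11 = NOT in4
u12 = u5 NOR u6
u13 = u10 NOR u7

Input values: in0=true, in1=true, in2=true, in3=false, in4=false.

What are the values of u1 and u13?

u1 = false, u13 = true

u1 = in2 AND in3 = true AND false = false
u4 = in3 NOR in4 = false NOR false = true
u7 = u4 NOR in1 = true NOR true = false
u8 = NOT in0 = NOT true = false
u10 = u4 NOR u8 = true NOR false = false
u13 = u10 NOR u7 = false NOR false = true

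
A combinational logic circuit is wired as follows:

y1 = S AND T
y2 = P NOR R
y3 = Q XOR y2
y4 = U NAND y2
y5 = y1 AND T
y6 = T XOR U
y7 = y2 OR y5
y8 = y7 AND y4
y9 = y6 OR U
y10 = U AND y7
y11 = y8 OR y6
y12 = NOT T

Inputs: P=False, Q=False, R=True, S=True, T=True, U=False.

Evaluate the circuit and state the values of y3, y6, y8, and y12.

y1 = S AND T = True AND True = True
y2 = P NOR R = False NOR True = False
y3 = Q XOR y2 = False XOR False = False
y4 = U NAND y2 = False NAND False = True
y5 = y1 AND T = True AND True = True
y6 = T XOR U = True XOR False = True
y7 = y2 OR y5 = False OR True = True
y8 = y7 AND y4 = True AND True = True
y12 = NOT T = NOT True = False

y3 = False, y6 = True, y8 = True, y12 = False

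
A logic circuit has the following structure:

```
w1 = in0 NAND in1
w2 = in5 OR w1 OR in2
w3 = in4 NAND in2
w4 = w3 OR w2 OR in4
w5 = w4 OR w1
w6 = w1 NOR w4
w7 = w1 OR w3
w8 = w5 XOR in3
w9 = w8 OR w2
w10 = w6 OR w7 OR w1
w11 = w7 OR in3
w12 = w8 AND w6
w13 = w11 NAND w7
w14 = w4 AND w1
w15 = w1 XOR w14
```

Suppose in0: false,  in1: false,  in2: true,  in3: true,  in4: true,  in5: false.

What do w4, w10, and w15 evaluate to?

w1 = in0 NAND in1 = false NAND false = true
w2 = in5 OR w1 OR in2 = false OR true OR true = true
w3 = in4 NAND in2 = true NAND true = false
w4 = w3 OR w2 OR in4 = false OR true OR true = true
w6 = w1 NOR w4 = true NOR true = false
w7 = w1 OR w3 = true OR false = true
w10 = w6 OR w7 OR w1 = false OR true OR true = true
w14 = w4 AND w1 = true AND true = true
w15 = w1 XOR w14 = true XOR true = false

w4 = true, w10 = true, w15 = false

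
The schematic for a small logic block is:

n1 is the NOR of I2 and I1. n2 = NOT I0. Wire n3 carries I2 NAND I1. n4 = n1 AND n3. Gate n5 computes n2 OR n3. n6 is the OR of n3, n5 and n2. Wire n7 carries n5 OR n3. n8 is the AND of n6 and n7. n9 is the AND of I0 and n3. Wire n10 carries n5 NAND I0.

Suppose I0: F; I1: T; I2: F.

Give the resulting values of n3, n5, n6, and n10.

n3 = T  n5 = T  n6 = T  n10 = T

n2 = NOT I0 = NOT F = T
n3 = I2 NAND I1 = F NAND T = T
n5 = n2 OR n3 = T OR T = T
n6 = n3 OR n5 OR n2 = T OR T OR T = T
n10 = n5 NAND I0 = T NAND F = T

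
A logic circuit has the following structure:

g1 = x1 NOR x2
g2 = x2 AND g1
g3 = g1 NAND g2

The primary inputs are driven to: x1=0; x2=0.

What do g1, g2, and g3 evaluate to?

g1 = 1; g2 = 0; g3 = 1

g1 = x1 NOR x2 = 0 NOR 0 = 1
g2 = x2 AND g1 = 0 AND 1 = 0
g3 = g1 NAND g2 = 1 NAND 0 = 1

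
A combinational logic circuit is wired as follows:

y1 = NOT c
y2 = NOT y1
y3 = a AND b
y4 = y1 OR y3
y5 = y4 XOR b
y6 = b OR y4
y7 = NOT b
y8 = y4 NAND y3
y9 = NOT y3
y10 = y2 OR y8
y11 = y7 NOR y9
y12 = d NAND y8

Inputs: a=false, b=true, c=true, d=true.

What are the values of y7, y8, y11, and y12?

y7 = false; y8 = true; y11 = false; y12 = false

y1 = NOT c = NOT true = false
y3 = a AND b = false AND true = false
y4 = y1 OR y3 = false OR false = false
y7 = NOT b = NOT true = false
y8 = y4 NAND y3 = false NAND false = true
y9 = NOT y3 = NOT false = true
y11 = y7 NOR y9 = false NOR true = false
y12 = d NAND y8 = true NAND true = false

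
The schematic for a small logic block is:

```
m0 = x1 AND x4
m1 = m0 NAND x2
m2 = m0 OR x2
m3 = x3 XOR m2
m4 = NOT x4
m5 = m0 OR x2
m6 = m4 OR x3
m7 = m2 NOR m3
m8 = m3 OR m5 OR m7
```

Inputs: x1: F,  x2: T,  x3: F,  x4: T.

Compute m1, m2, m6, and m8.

m0 = x1 AND x4 = F AND T = F
m1 = m0 NAND x2 = F NAND T = T
m2 = m0 OR x2 = F OR T = T
m3 = x3 XOR m2 = F XOR T = T
m4 = NOT x4 = NOT T = F
m5 = m0 OR x2 = F OR T = T
m6 = m4 OR x3 = F OR F = F
m7 = m2 NOR m3 = T NOR T = F
m8 = m3 OR m5 OR m7 = T OR T OR F = T

m1 = T  m2 = T  m6 = F  m8 = T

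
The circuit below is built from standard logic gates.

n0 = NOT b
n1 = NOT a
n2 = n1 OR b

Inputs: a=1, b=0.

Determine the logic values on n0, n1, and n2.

n0 = 1  n1 = 0  n2 = 0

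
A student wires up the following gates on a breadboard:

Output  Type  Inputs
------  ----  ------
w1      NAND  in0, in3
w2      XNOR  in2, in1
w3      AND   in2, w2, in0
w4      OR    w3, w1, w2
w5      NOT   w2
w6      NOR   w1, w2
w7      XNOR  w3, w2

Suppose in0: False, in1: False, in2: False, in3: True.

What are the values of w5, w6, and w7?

w5 = False; w6 = False; w7 = False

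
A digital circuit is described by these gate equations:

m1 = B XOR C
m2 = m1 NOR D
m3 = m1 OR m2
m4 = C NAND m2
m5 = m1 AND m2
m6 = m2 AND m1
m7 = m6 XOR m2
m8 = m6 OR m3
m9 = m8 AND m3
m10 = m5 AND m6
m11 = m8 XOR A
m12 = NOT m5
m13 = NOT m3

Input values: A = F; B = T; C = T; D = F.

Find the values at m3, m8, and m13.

m1 = B XOR C = T XOR T = F
m2 = m1 NOR D = F NOR F = T
m3 = m1 OR m2 = F OR T = T
m6 = m2 AND m1 = T AND F = F
m8 = m6 OR m3 = F OR T = T
m13 = NOT m3 = NOT T = F

m3 = T; m8 = T; m13 = F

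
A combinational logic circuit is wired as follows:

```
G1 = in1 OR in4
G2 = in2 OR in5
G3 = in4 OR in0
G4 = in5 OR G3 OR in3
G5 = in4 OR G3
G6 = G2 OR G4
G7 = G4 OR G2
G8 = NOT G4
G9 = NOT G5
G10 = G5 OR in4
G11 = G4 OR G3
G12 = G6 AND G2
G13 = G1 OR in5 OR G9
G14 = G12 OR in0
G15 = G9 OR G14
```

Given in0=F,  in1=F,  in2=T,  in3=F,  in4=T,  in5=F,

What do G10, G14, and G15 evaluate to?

G2 = in2 OR in5 = T OR F = T
G3 = in4 OR in0 = T OR F = T
G4 = in5 OR G3 OR in3 = F OR T OR F = T
G5 = in4 OR G3 = T OR T = T
G6 = G2 OR G4 = T OR T = T
G9 = NOT G5 = NOT T = F
G10 = G5 OR in4 = T OR T = T
G12 = G6 AND G2 = T AND T = T
G14 = G12 OR in0 = T OR F = T
G15 = G9 OR G14 = F OR T = T

G10 = T, G14 = T, G15 = T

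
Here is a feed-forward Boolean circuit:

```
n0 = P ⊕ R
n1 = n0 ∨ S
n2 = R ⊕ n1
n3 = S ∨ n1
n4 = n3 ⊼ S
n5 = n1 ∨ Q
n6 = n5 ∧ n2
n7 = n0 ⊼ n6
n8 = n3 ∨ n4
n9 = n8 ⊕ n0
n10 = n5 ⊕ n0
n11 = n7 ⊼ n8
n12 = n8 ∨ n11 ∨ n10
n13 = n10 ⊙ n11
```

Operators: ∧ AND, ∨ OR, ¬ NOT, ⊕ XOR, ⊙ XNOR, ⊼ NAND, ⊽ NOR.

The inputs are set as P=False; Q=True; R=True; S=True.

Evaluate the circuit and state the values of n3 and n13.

n0 = P XOR R = False XOR True = True
n1 = n0 OR S = True OR True = True
n2 = R XOR n1 = True XOR True = False
n3 = S OR n1 = True OR True = True
n4 = n3 NAND S = True NAND True = False
n5 = n1 OR Q = True OR True = True
n6 = n5 AND n2 = True AND False = False
n7 = n0 NAND n6 = True NAND False = True
n8 = n3 OR n4 = True OR False = True
n10 = n5 XOR n0 = True XOR True = False
n11 = n7 NAND n8 = True NAND True = False
n13 = n10 XNOR n11 = False XNOR False = True

n3 = True  n13 = True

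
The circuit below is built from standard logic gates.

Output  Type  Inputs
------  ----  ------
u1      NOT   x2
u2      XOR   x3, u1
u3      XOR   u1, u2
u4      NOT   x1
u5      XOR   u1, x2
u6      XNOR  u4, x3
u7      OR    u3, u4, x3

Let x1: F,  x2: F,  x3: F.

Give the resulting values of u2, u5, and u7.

u1 = NOT x2 = NOT F = T
u2 = x3 XOR u1 = F XOR T = T
u3 = u1 XOR u2 = T XOR T = F
u4 = NOT x1 = NOT F = T
u5 = u1 XOR x2 = T XOR F = T
u7 = u3 OR u4 OR x3 = F OR T OR F = T

u2 = T  u5 = T  u7 = T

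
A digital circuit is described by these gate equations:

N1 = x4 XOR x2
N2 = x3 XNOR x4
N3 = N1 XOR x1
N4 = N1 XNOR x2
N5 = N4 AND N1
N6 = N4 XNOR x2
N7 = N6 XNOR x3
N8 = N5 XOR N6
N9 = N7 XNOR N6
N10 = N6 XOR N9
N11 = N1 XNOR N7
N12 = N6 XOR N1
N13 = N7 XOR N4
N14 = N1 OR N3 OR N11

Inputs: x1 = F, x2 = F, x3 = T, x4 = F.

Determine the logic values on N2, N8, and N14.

N2 = F; N8 = F; N14 = T

N1 = x4 XOR x2 = F XOR F = F
N2 = x3 XNOR x4 = T XNOR F = F
N3 = N1 XOR x1 = F XOR F = F
N4 = N1 XNOR x2 = F XNOR F = T
N5 = N4 AND N1 = T AND F = F
N6 = N4 XNOR x2 = T XNOR F = F
N7 = N6 XNOR x3 = F XNOR T = F
N8 = N5 XOR N6 = F XOR F = F
N11 = N1 XNOR N7 = F XNOR F = T
N14 = N1 OR N3 OR N11 = F OR F OR T = T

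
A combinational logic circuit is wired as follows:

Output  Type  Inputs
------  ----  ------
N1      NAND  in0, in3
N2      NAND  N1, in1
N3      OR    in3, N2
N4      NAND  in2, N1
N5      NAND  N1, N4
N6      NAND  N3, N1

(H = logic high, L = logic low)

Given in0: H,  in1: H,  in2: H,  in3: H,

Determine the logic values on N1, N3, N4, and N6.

N1 = L; N3 = H; N4 = H; N6 = H

N1 = in0 NAND in3 = H NAND H = L
N2 = N1 NAND in1 = L NAND H = H
N3 = in3 OR N2 = H OR H = H
N4 = in2 NAND N1 = H NAND L = H
N6 = N3 NAND N1 = H NAND L = H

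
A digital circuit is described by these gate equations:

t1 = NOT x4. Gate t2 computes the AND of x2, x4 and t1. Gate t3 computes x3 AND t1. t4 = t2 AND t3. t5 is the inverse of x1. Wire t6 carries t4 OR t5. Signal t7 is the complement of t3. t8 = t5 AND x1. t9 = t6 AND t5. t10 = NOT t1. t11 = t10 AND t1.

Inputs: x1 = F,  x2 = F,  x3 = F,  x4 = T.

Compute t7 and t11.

t7 = T  t11 = F

t1 = NOT x4 = NOT T = F
t3 = x3 AND t1 = F AND F = F
t7 = NOT t3 = NOT F = T
t10 = NOT t1 = NOT F = T
t11 = t10 AND t1 = T AND F = F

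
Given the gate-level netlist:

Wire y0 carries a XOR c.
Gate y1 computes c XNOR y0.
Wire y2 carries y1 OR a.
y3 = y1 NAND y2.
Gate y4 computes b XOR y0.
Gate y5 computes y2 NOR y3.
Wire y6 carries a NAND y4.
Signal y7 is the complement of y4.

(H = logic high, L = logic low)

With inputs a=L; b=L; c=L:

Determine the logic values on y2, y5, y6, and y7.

y0 = a XOR c = L XOR L = L
y1 = c XNOR y0 = L XNOR L = H
y2 = y1 OR a = H OR L = H
y3 = y1 NAND y2 = H NAND H = L
y4 = b XOR y0 = L XOR L = L
y5 = y2 NOR y3 = H NOR L = L
y6 = a NAND y4 = L NAND L = H
y7 = NOT y4 = NOT L = H

y2 = H  y5 = L  y6 = H  y7 = H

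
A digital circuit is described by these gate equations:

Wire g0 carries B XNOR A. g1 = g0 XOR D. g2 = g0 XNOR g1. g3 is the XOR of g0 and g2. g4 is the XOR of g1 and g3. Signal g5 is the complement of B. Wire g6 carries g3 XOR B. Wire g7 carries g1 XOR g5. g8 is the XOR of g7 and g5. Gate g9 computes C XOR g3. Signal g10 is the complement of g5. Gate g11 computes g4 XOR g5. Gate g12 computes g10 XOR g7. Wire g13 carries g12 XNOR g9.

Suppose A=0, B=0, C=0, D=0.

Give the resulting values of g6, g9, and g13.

g0 = B XNOR A = 0 XNOR 0 = 1
g1 = g0 XOR D = 1 XOR 0 = 1
g2 = g0 XNOR g1 = 1 XNOR 1 = 1
g3 = g0 XOR g2 = 1 XOR 1 = 0
g5 = NOT B = NOT 0 = 1
g6 = g3 XOR B = 0 XOR 0 = 0
g7 = g1 XOR g5 = 1 XOR 1 = 0
g9 = C XOR g3 = 0 XOR 0 = 0
g10 = NOT g5 = NOT 1 = 0
g12 = g10 XOR g7 = 0 XOR 0 = 0
g13 = g12 XNOR g9 = 0 XNOR 0 = 1

g6 = 0, g9 = 0, g13 = 1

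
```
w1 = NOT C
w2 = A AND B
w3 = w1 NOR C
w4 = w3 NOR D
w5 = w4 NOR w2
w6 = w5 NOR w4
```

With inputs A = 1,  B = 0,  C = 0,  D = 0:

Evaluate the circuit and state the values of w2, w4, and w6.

w1 = NOT C = NOT 0 = 1
w2 = A AND B = 1 AND 0 = 0
w3 = w1 NOR C = 1 NOR 0 = 0
w4 = w3 NOR D = 0 NOR 0 = 1
w5 = w4 NOR w2 = 1 NOR 0 = 0
w6 = w5 NOR w4 = 0 NOR 1 = 0

w2 = 0, w4 = 1, w6 = 0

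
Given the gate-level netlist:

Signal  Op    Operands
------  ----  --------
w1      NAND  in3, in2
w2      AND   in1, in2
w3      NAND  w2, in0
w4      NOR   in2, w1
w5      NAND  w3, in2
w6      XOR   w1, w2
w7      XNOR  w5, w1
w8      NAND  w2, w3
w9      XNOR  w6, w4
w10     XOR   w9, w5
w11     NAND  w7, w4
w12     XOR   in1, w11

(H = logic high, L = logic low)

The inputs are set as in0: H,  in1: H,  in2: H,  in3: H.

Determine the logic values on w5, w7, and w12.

w5 = H  w7 = L  w12 = L

w1 = in3 NAND in2 = H NAND H = L
w2 = in1 AND in2 = H AND H = H
w3 = w2 NAND in0 = H NAND H = L
w4 = in2 NOR w1 = H NOR L = L
w5 = w3 NAND in2 = L NAND H = H
w7 = w5 XNOR w1 = H XNOR L = L
w11 = w7 NAND w4 = L NAND L = H
w12 = in1 XOR w11 = H XOR H = L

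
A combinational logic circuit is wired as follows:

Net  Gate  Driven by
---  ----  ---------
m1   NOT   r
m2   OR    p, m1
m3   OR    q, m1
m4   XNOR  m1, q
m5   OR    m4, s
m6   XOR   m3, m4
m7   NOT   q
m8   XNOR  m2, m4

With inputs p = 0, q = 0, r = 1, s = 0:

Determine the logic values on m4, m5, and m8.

m4 = 1; m5 = 1; m8 = 0

m1 = NOT r = NOT 1 = 0
m2 = p OR m1 = 0 OR 0 = 0
m4 = m1 XNOR q = 0 XNOR 0 = 1
m5 = m4 OR s = 1 OR 0 = 1
m8 = m2 XNOR m4 = 0 XNOR 1 = 0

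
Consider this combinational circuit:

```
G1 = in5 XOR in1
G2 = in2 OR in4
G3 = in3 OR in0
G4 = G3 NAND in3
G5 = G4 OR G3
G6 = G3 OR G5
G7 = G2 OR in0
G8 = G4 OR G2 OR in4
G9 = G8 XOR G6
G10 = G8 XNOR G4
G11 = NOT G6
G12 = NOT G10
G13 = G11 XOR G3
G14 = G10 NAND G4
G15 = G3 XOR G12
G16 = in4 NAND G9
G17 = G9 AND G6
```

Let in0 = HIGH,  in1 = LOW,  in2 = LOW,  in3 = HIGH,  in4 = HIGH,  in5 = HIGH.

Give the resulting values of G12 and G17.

G2 = in2 OR in4 = LOW OR HIGH = HIGH
G3 = in3 OR in0 = HIGH OR HIGH = HIGH
G4 = G3 NAND in3 = HIGH NAND HIGH = LOW
G5 = G4 OR G3 = LOW OR HIGH = HIGH
G6 = G3 OR G5 = HIGH OR HIGH = HIGH
G8 = G4 OR G2 OR in4 = LOW OR HIGH OR HIGH = HIGH
G9 = G8 XOR G6 = HIGH XOR HIGH = LOW
G10 = G8 XNOR G4 = HIGH XNOR LOW = LOW
G12 = NOT G10 = NOT LOW = HIGH
G17 = G9 AND G6 = LOW AND HIGH = LOW

G12 = HIGH  G17 = LOW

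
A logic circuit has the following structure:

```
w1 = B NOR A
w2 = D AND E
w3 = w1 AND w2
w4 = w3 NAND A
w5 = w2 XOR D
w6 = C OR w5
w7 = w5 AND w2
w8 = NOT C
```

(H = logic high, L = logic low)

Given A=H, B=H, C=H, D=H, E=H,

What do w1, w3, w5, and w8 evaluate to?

w1 = B NOR A = H NOR H = L
w2 = D AND E = H AND H = H
w3 = w1 AND w2 = L AND H = L
w5 = w2 XOR D = H XOR H = L
w8 = NOT C = NOT H = L

w1 = L, w3 = L, w5 = L, w8 = L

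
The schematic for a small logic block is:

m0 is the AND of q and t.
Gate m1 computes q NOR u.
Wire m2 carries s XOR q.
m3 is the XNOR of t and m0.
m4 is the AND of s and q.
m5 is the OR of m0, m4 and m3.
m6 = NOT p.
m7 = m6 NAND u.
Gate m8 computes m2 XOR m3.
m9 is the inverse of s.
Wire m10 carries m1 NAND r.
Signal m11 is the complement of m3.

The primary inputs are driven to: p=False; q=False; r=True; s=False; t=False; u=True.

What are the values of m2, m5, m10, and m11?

m0 = q AND t = False AND False = False
m1 = q NOR u = False NOR True = False
m2 = s XOR q = False XOR False = False
m3 = t XNOR m0 = False XNOR False = True
m4 = s AND q = False AND False = False
m5 = m0 OR m4 OR m3 = False OR False OR True = True
m10 = m1 NAND r = False NAND True = True
m11 = NOT m3 = NOT True = False

m2 = False; m5 = True; m10 = True; m11 = False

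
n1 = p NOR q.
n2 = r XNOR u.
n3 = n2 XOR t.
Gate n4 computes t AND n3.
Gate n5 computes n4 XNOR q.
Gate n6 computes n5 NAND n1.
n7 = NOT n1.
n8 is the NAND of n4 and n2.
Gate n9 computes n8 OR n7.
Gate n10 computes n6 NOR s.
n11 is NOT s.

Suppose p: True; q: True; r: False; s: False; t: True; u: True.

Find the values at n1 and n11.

n1 = False, n11 = True

n1 = p NOR q = True NOR True = False
n11 = NOT s = NOT False = True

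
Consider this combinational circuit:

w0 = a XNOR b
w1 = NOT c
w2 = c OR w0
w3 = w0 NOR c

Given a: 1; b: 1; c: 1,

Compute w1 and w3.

w0 = a XNOR b = 1 XNOR 1 = 1
w1 = NOT c = NOT 1 = 0
w3 = w0 NOR c = 1 NOR 1 = 0

w1 = 0; w3 = 0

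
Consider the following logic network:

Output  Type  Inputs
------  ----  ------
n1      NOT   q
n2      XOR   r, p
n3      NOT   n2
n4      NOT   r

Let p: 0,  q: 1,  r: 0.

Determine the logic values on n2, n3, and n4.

n2 = 0; n3 = 1; n4 = 1

n2 = r XOR p = 0 XOR 0 = 0
n3 = NOT n2 = NOT 0 = 1
n4 = NOT r = NOT 0 = 1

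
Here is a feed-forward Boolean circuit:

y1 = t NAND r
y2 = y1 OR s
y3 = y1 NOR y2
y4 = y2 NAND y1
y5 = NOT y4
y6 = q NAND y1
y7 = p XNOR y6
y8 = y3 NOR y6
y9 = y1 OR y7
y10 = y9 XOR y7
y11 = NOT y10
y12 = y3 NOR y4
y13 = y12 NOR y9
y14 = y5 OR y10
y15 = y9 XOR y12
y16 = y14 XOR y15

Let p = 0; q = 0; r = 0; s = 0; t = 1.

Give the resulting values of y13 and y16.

y1 = t NAND r = 1 NAND 0 = 1
y2 = y1 OR s = 1 OR 0 = 1
y3 = y1 NOR y2 = 1 NOR 1 = 0
y4 = y2 NAND y1 = 1 NAND 1 = 0
y5 = NOT y4 = NOT 0 = 1
y6 = q NAND y1 = 0 NAND 1 = 1
y7 = p XNOR y6 = 0 XNOR 1 = 0
y9 = y1 OR y7 = 1 OR 0 = 1
y10 = y9 XOR y7 = 1 XOR 0 = 1
y12 = y3 NOR y4 = 0 NOR 0 = 1
y13 = y12 NOR y9 = 1 NOR 1 = 0
y14 = y5 OR y10 = 1 OR 1 = 1
y15 = y9 XOR y12 = 1 XOR 1 = 0
y16 = y14 XOR y15 = 1 XOR 0 = 1

y13 = 0, y16 = 1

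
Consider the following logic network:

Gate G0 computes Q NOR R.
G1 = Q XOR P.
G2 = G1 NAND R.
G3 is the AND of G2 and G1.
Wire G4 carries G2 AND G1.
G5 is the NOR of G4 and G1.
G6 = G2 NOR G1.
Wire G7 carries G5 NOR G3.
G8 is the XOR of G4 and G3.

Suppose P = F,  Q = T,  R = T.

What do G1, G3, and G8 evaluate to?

G1 = T  G3 = F  G8 = F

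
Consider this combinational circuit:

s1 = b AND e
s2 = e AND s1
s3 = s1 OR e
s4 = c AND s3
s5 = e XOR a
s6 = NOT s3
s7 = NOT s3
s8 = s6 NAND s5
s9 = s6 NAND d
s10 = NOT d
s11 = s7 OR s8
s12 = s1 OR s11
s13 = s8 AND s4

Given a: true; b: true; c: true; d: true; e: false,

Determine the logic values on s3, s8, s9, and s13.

s3 = false, s8 = false, s9 = false, s13 = false

s1 = b AND e = true AND false = false
s3 = s1 OR e = false OR false = false
s4 = c AND s3 = true AND false = false
s5 = e XOR a = false XOR true = true
s6 = NOT s3 = NOT false = true
s8 = s6 NAND s5 = true NAND true = false
s9 = s6 NAND d = true NAND true = false
s13 = s8 AND s4 = false AND false = false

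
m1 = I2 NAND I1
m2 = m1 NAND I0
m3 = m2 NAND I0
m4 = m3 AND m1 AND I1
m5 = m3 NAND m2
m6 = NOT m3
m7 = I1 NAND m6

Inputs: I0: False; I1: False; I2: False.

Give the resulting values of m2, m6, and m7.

m2 = True, m6 = False, m7 = True

m1 = I2 NAND I1 = False NAND False = True
m2 = m1 NAND I0 = True NAND False = True
m3 = m2 NAND I0 = True NAND False = True
m6 = NOT m3 = NOT True = False
m7 = I1 NAND m6 = False NAND False = True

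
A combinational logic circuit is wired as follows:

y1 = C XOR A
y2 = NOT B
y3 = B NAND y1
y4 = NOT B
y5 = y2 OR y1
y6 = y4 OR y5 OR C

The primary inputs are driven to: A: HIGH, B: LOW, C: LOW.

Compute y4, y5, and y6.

y4 = HIGH  y5 = HIGH  y6 = HIGH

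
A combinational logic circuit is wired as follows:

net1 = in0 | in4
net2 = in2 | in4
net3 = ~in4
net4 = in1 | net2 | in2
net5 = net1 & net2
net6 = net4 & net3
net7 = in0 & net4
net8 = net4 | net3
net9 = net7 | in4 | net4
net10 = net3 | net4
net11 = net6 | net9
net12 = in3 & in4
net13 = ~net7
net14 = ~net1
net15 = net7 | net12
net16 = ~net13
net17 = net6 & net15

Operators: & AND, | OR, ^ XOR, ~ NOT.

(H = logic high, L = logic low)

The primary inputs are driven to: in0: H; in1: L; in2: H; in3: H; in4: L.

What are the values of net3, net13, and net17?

net2 = in2 OR in4 = H OR L = H
net3 = NOT in4 = NOT L = H
net4 = in1 OR net2 OR in2 = L OR H OR H = H
net6 = net4 AND net3 = H AND H = H
net7 = in0 AND net4 = H AND H = H
net12 = in3 AND in4 = H AND L = L
net13 = NOT net7 = NOT H = L
net15 = net7 OR net12 = H OR L = H
net17 = net6 AND net15 = H AND H = H

net3 = H; net13 = L; net17 = H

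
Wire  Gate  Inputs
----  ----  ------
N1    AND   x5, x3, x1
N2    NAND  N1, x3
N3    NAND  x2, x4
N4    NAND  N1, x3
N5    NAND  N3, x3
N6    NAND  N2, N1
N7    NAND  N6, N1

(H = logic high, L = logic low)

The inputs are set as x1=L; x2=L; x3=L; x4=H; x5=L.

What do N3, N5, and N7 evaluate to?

N3 = H, N5 = H, N7 = H

N1 = x5 AND x3 AND x1 = L AND L AND L = L
N2 = N1 NAND x3 = L NAND L = H
N3 = x2 NAND x4 = L NAND H = H
N5 = N3 NAND x3 = H NAND L = H
N6 = N2 NAND N1 = H NAND L = H
N7 = N6 NAND N1 = H NAND L = H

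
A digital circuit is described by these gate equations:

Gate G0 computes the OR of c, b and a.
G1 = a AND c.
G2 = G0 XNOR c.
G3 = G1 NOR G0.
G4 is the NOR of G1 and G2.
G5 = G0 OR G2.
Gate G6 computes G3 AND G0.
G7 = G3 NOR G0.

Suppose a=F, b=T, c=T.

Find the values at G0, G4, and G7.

G0 = c OR b OR a = T OR T OR F = T
G1 = a AND c = F AND T = F
G2 = G0 XNOR c = T XNOR T = T
G3 = G1 NOR G0 = F NOR T = F
G4 = G1 NOR G2 = F NOR T = F
G7 = G3 NOR G0 = F NOR T = F

G0 = T; G4 = F; G7 = F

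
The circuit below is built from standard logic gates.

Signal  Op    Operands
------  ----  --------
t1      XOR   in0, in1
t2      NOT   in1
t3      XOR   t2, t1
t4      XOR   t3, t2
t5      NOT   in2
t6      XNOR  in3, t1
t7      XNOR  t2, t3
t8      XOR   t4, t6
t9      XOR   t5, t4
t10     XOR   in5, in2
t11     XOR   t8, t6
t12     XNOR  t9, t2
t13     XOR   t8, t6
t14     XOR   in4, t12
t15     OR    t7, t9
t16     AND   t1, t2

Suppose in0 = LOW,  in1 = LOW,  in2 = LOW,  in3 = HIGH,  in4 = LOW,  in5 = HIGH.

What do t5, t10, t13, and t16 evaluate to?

t5 = HIGH  t10 = HIGH  t13 = LOW  t16 = LOW

t1 = in0 XOR in1 = LOW XOR LOW = LOW
t2 = NOT in1 = NOT LOW = HIGH
t3 = t2 XOR t1 = HIGH XOR LOW = HIGH
t4 = t3 XOR t2 = HIGH XOR HIGH = LOW
t5 = NOT in2 = NOT LOW = HIGH
t6 = in3 XNOR t1 = HIGH XNOR LOW = LOW
t8 = t4 XOR t6 = LOW XOR LOW = LOW
t10 = in5 XOR in2 = HIGH XOR LOW = HIGH
t13 = t8 XOR t6 = LOW XOR LOW = LOW
t16 = t1 AND t2 = LOW AND HIGH = LOW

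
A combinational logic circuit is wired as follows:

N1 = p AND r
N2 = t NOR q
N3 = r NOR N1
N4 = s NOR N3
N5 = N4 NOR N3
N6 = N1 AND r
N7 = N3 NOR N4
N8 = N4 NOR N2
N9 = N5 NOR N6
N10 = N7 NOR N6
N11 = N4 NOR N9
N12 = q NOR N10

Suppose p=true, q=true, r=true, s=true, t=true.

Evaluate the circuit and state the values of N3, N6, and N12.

N3 = false  N6 = true  N12 = false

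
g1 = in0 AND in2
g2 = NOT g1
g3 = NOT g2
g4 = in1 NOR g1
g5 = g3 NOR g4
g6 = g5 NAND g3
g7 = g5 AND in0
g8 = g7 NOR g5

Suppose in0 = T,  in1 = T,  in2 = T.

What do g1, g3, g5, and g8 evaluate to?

g1 = T; g3 = T; g5 = F; g8 = T

g1 = in0 AND in2 = T AND T = T
g2 = NOT g1 = NOT T = F
g3 = NOT g2 = NOT F = T
g4 = in1 NOR g1 = T NOR T = F
g5 = g3 NOR g4 = T NOR F = F
g7 = g5 AND in0 = F AND T = F
g8 = g7 NOR g5 = F NOR F = T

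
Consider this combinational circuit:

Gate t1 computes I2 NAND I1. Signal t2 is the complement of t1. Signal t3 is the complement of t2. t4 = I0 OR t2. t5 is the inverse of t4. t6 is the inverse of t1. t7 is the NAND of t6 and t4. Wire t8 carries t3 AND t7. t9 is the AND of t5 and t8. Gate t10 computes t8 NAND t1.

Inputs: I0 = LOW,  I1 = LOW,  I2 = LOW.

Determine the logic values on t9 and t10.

t1 = I2 NAND I1 = LOW NAND LOW = HIGH
t2 = NOT t1 = NOT HIGH = LOW
t3 = NOT t2 = NOT LOW = HIGH
t4 = I0 OR t2 = LOW OR LOW = LOW
t5 = NOT t4 = NOT LOW = HIGH
t6 = NOT t1 = NOT HIGH = LOW
t7 = t6 NAND t4 = LOW NAND LOW = HIGH
t8 = t3 AND t7 = HIGH AND HIGH = HIGH
t9 = t5 AND t8 = HIGH AND HIGH = HIGH
t10 = t8 NAND t1 = HIGH NAND HIGH = LOW

t9 = HIGH, t10 = LOW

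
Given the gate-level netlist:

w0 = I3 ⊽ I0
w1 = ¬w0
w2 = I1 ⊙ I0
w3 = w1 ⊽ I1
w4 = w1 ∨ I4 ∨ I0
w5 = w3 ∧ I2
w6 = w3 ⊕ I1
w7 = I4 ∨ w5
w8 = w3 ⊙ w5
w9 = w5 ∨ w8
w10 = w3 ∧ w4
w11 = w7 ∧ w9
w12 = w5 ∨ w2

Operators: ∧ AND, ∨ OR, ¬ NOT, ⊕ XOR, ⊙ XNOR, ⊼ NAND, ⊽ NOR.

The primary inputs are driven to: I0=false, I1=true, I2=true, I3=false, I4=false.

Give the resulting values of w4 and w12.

w0 = I3 NOR I0 = false NOR false = true
w1 = NOT w0 = NOT true = false
w2 = I1 XNOR I0 = true XNOR false = false
w3 = w1 NOR I1 = false NOR true = false
w4 = w1 OR I4 OR I0 = false OR false OR false = false
w5 = w3 AND I2 = false AND true = false
w12 = w5 OR w2 = false OR false = false

w4 = false, w12 = false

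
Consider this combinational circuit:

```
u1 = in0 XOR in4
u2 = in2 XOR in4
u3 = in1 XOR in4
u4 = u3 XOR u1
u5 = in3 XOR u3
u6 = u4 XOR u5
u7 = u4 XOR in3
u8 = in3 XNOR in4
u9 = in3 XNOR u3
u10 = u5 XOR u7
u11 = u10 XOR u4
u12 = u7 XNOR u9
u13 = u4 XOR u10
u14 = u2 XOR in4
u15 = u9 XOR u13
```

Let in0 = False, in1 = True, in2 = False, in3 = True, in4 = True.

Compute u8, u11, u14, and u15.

u1 = in0 XOR in4 = False XOR True = True
u2 = in2 XOR in4 = False XOR True = True
u3 = in1 XOR in4 = True XOR True = False
u4 = u3 XOR u1 = False XOR True = True
u5 = in3 XOR u3 = True XOR False = True
u7 = u4 XOR in3 = True XOR True = False
u8 = in3 XNOR in4 = True XNOR True = True
u9 = in3 XNOR u3 = True XNOR False = False
u10 = u5 XOR u7 = True XOR False = True
u11 = u10 XOR u4 = True XOR True = False
u13 = u4 XOR u10 = True XOR True = False
u14 = u2 XOR in4 = True XOR True = False
u15 = u9 XOR u13 = False XOR False = False

u8 = True, u11 = False, u14 = False, u15 = False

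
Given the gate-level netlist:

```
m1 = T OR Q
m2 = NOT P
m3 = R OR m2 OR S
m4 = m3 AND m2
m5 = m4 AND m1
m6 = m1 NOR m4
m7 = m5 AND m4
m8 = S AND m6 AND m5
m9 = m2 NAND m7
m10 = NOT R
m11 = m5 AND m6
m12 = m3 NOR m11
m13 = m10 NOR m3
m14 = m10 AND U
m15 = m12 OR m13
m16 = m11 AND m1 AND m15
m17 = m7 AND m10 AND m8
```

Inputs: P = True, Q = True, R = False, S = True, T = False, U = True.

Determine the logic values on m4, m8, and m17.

m1 = T OR Q = False OR True = True
m2 = NOT P = NOT True = False
m3 = R OR m2 OR S = False OR False OR True = True
m4 = m3 AND m2 = True AND False = False
m5 = m4 AND m1 = False AND True = False
m6 = m1 NOR m4 = True NOR False = False
m7 = m5 AND m4 = False AND False = False
m8 = S AND m6 AND m5 = True AND False AND False = False
m10 = NOT R = NOT False = True
m17 = m7 AND m10 AND m8 = False AND True AND False = False

m4 = False; m8 = False; m17 = False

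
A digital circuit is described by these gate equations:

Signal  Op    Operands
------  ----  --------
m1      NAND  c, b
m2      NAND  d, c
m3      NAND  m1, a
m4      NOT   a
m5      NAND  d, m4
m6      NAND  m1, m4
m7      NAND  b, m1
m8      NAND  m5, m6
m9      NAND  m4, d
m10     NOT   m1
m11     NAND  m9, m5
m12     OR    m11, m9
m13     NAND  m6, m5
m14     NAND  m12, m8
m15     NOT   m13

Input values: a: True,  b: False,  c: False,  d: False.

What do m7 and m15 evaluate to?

m7 = True  m15 = True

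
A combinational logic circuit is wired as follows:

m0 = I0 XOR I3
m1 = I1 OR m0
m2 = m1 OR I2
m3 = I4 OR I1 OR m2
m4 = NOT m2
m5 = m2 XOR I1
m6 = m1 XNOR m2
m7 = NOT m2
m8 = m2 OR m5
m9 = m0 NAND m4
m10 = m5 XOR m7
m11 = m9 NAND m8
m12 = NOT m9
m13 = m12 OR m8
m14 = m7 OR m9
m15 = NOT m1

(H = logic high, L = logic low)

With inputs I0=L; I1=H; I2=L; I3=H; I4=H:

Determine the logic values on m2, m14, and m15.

m2 = H, m14 = H, m15 = L

m0 = I0 XOR I3 = L XOR H = H
m1 = I1 OR m0 = H OR H = H
m2 = m1 OR I2 = H OR L = H
m4 = NOT m2 = NOT H = L
m7 = NOT m2 = NOT H = L
m9 = m0 NAND m4 = H NAND L = H
m14 = m7 OR m9 = L OR H = H
m15 = NOT m1 = NOT H = L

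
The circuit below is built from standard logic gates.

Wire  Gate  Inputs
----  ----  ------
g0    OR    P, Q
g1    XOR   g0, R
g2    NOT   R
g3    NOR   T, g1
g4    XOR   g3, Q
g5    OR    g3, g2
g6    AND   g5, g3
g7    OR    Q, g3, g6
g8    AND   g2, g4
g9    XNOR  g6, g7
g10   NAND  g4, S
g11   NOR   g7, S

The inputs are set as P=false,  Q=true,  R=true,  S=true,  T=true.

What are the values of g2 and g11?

g2 = false, g11 = false

g0 = P OR Q = false OR true = true
g1 = g0 XOR R = true XOR true = false
g2 = NOT R = NOT true = false
g3 = T NOR g1 = true NOR false = false
g5 = g3 OR g2 = false OR false = false
g6 = g5 AND g3 = false AND false = false
g7 = Q OR g3 OR g6 = true OR false OR false = true
g11 = g7 NOR S = true NOR true = false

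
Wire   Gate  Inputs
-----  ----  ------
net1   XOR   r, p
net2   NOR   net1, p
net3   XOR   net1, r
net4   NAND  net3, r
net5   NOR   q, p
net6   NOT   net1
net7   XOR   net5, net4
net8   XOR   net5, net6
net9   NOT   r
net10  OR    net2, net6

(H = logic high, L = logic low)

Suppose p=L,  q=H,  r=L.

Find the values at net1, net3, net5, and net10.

net1 = L, net3 = L, net5 = L, net10 = H

net1 = r XOR p = L XOR L = L
net2 = net1 NOR p = L NOR L = H
net3 = net1 XOR r = L XOR L = L
net5 = q NOR p = H NOR L = L
net6 = NOT net1 = NOT L = H
net10 = net2 OR net6 = H OR H = H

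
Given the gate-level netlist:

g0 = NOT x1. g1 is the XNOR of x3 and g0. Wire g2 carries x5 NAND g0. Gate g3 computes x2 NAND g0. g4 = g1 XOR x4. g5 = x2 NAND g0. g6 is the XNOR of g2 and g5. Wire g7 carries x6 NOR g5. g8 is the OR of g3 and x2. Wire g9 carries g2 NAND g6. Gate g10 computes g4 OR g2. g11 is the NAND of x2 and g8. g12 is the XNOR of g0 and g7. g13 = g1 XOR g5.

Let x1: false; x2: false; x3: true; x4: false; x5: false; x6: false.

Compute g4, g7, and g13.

g4 = true, g7 = false, g13 = false

g0 = NOT x1 = NOT false = true
g1 = x3 XNOR g0 = true XNOR true = true
g4 = g1 XOR x4 = true XOR false = true
g5 = x2 NAND g0 = false NAND true = true
g7 = x6 NOR g5 = false NOR true = false
g13 = g1 XOR g5 = true XOR true = false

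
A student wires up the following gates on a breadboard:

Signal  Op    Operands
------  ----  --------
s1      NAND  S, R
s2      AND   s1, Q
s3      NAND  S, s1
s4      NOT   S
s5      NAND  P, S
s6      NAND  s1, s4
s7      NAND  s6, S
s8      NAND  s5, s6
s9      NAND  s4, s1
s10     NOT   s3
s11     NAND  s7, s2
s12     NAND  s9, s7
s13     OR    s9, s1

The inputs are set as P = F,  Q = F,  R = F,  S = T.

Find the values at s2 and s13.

s2 = F, s13 = T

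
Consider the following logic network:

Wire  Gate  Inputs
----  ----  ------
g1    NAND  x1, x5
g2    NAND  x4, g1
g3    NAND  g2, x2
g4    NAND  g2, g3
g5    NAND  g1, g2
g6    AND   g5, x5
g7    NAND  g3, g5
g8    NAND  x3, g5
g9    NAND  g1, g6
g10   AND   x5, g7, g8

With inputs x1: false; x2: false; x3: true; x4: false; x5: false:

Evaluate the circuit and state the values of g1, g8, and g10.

g1 = true, g8 = true, g10 = false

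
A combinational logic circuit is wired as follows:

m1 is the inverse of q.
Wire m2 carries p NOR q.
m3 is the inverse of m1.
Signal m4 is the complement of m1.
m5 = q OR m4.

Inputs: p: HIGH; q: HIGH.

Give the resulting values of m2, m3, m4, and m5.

m1 = NOT q = NOT HIGH = LOW
m2 = p NOR q = HIGH NOR HIGH = LOW
m3 = NOT m1 = NOT LOW = HIGH
m4 = NOT m1 = NOT LOW = HIGH
m5 = q OR m4 = HIGH OR HIGH = HIGH

m2 = LOW, m3 = HIGH, m4 = HIGH, m5 = HIGH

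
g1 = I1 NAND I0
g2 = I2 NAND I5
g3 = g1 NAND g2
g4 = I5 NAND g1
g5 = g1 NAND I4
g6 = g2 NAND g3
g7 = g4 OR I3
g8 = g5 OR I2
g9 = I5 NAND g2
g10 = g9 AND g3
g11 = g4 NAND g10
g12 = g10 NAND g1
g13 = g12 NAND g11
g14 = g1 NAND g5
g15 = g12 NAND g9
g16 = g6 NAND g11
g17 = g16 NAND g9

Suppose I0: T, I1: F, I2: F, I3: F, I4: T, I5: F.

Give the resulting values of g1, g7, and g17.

g1 = I1 NAND I0 = F NAND T = T
g2 = I2 NAND I5 = F NAND F = T
g3 = g1 NAND g2 = T NAND T = F
g4 = I5 NAND g1 = F NAND T = T
g6 = g2 NAND g3 = T NAND F = T
g7 = g4 OR I3 = T OR F = T
g9 = I5 NAND g2 = F NAND T = T
g10 = g9 AND g3 = T AND F = F
g11 = g4 NAND g10 = T NAND F = T
g16 = g6 NAND g11 = T NAND T = F
g17 = g16 NAND g9 = F NAND T = T

g1 = T; g7 = T; g17 = T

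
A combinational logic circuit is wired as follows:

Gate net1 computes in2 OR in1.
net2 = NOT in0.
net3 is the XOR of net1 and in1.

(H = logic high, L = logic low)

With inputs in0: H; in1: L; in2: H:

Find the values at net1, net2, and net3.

net1 = H, net2 = L, net3 = H

net1 = in2 OR in1 = H OR L = H
net2 = NOT in0 = NOT H = L
net3 = net1 XOR in1 = H XOR L = H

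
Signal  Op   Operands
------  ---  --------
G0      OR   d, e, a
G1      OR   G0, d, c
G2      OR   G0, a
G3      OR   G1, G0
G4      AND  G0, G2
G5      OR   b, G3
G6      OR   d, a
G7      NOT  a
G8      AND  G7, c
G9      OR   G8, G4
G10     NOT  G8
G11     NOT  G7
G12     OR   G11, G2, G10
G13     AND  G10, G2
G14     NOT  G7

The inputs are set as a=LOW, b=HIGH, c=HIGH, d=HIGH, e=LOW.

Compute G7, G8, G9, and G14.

G7 = HIGH, G8 = HIGH, G9 = HIGH, G14 = LOW

G0 = d OR e OR a = HIGH OR LOW OR LOW = HIGH
G2 = G0 OR a = HIGH OR LOW = HIGH
G4 = G0 AND G2 = HIGH AND HIGH = HIGH
G7 = NOT a = NOT LOW = HIGH
G8 = G7 AND c = HIGH AND HIGH = HIGH
G9 = G8 OR G4 = HIGH OR HIGH = HIGH
G14 = NOT G7 = NOT HIGH = LOW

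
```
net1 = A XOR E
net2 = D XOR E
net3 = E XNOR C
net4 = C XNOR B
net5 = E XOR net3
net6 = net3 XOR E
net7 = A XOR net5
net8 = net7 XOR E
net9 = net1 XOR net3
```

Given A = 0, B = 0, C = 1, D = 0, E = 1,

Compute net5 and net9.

net5 = 0, net9 = 0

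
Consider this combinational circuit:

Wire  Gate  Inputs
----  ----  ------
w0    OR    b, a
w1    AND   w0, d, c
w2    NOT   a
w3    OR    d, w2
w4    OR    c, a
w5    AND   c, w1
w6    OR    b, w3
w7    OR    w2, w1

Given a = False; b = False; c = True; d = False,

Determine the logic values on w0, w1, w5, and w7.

w0 = b OR a = False OR False = False
w1 = w0 AND d AND c = False AND False AND True = False
w2 = NOT a = NOT False = True
w5 = c AND w1 = True AND False = False
w7 = w2 OR w1 = True OR False = True

w0 = False, w1 = False, w5 = False, w7 = True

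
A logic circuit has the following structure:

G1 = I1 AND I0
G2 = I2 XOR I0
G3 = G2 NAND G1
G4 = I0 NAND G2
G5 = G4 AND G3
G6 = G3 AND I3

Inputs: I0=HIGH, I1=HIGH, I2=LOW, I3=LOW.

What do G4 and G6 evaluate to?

G1 = I1 AND I0 = HIGH AND HIGH = HIGH
G2 = I2 XOR I0 = LOW XOR HIGH = HIGH
G3 = G2 NAND G1 = HIGH NAND HIGH = LOW
G4 = I0 NAND G2 = HIGH NAND HIGH = LOW
G6 = G3 AND I3 = LOW AND LOW = LOW

G4 = LOW  G6 = LOW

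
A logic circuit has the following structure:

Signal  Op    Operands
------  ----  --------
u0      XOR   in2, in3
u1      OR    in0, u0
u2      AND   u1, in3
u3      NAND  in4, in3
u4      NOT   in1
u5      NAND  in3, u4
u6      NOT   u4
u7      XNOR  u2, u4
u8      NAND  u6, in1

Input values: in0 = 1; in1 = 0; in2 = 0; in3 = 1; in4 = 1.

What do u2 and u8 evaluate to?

u2 = 1; u8 = 1

u0 = in2 XOR in3 = 0 XOR 1 = 1
u1 = in0 OR u0 = 1 OR 1 = 1
u2 = u1 AND in3 = 1 AND 1 = 1
u4 = NOT in1 = NOT 0 = 1
u6 = NOT u4 = NOT 1 = 0
u8 = u6 NAND in1 = 0 NAND 0 = 1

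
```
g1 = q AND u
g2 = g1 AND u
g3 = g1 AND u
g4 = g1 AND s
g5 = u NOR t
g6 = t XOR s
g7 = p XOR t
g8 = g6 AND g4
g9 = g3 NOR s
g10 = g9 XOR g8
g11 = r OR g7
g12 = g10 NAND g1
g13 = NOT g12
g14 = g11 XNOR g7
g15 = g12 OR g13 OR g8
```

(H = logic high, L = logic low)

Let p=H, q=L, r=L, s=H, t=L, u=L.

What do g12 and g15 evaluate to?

g12 = H  g15 = H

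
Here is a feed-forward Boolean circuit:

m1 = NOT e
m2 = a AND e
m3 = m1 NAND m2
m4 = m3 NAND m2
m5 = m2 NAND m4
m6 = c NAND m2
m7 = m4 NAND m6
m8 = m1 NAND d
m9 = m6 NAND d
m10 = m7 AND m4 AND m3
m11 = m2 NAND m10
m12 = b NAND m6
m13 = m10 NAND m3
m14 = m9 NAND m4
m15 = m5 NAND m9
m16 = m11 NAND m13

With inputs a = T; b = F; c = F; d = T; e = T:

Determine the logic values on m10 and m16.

m1 = NOT e = NOT T = F
m2 = a AND e = T AND T = T
m3 = m1 NAND m2 = F NAND T = T
m4 = m3 NAND m2 = T NAND T = F
m6 = c NAND m2 = F NAND T = T
m7 = m4 NAND m6 = F NAND T = T
m10 = m7 AND m4 AND m3 = T AND F AND T = F
m11 = m2 NAND m10 = T NAND F = T
m13 = m10 NAND m3 = F NAND T = T
m16 = m11 NAND m13 = T NAND T = F

m10 = F; m16 = F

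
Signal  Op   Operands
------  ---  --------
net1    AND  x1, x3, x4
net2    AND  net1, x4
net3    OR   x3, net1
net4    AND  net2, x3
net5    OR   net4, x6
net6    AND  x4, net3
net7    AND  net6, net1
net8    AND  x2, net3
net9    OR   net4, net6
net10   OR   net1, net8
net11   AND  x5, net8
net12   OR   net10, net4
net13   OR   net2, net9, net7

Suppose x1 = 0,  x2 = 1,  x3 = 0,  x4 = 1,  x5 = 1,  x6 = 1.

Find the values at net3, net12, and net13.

net1 = x1 AND x3 AND x4 = 0 AND 0 AND 1 = 0
net2 = net1 AND x4 = 0 AND 1 = 0
net3 = x3 OR net1 = 0 OR 0 = 0
net4 = net2 AND x3 = 0 AND 0 = 0
net6 = x4 AND net3 = 1 AND 0 = 0
net7 = net6 AND net1 = 0 AND 0 = 0
net8 = x2 AND net3 = 1 AND 0 = 0
net9 = net4 OR net6 = 0 OR 0 = 0
net10 = net1 OR net8 = 0 OR 0 = 0
net12 = net10 OR net4 = 0 OR 0 = 0
net13 = net2 OR net9 OR net7 = 0 OR 0 OR 0 = 0

net3 = 0, net12 = 0, net13 = 0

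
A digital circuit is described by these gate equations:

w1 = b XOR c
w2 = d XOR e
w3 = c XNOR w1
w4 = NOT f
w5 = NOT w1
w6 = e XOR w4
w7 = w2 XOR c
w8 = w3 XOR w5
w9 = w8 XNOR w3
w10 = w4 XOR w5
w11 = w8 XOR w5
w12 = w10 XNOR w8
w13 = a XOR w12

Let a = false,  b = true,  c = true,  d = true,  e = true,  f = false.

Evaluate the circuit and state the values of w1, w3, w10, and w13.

w1 = b XOR c = true XOR true = false
w3 = c XNOR w1 = true XNOR false = false
w4 = NOT f = NOT false = true
w5 = NOT w1 = NOT false = true
w8 = w3 XOR w5 = false XOR true = true
w10 = w4 XOR w5 = true XOR true = false
w12 = w10 XNOR w8 = false XNOR true = false
w13 = a XOR w12 = false XOR false = false

w1 = false, w3 = false, w10 = false, w13 = false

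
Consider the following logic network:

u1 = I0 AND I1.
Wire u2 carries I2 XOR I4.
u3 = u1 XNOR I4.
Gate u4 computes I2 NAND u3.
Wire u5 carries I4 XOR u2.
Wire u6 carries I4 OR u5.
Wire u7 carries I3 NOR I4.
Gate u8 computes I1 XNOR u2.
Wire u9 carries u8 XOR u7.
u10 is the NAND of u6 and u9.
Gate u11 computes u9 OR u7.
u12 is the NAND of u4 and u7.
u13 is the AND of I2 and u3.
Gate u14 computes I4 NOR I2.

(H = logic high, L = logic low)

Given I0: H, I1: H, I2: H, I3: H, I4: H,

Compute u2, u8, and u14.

u2 = L  u8 = L  u14 = L

u2 = I2 XOR I4 = H XOR H = L
u8 = I1 XNOR u2 = H XNOR L = L
u14 = I4 NOR I2 = H NOR H = L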